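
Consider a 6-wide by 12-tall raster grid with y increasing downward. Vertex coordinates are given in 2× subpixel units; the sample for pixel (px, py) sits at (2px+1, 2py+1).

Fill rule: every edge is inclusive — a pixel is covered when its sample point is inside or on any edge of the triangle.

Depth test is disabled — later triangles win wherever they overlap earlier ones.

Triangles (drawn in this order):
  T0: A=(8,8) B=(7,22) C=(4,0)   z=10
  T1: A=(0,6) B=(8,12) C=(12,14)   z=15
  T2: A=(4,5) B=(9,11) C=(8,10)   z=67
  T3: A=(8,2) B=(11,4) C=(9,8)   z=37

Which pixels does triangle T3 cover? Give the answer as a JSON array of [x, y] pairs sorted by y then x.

T0:
  2·area = 64
  edge (8, 8)→(7, 22): d=(-1,14) inclusive
  edge (7, 22)→(4, 0): d=(-3,-22) inclusive
  edge (4, 0)→(8, 8): d=(4,8) inclusive
    (2,1)@(5, 3): e=[47,13,4] → █
    (3,1)@(7, 3): e=[19,57,-12] → ·
    (2,2)@(5, 5): e=[45,7,12] → █
    (3,2)@(7, 5): e=[17,51,-4] → ·
    (2,3)@(5, 7): e=[43,1,20] → █
    (3,3)@(7, 7): e=[15,45,4] → █
    (4,3)@(9, 7): e=[-13,89,-12] → ·
    (2,4)@(5, 9): e=[41,-5,28] → ·
    (3,4)@(7, 9): e=[13,39,12] → █
    (4,4)@(9, 9): e=[-15,83,-4] → ·
    (3,5)@(7, 11): e=[11,33,20] → █
    (4,5)@(9, 11): e=[-17,77,4] → ·
  covered (11 px):
    · · · · · ·
    · · █ · · ·
    · · █ · · ·
    · · █ █ · ·
    · · · █ · ·
    · · · █ · ·
    · · · █ · ·
    · · · █ · ·
    · · · █ · ·
    · · · █ · ·
    · · · █ · ·
    · · · · · ·
T1:
  2·area = 8  (B↔C swapped to make it positive)
  edge (0, 6)→(12, 14): d=(12,8) inclusive
  edge (12, 14)→(8, 12): d=(-4,-2) inclusive
  edge (8, 12)→(0, 6): d=(-8,-6) inclusive
    (3,5)@(7, 11): e=[4,2,2] → █
    (4,5)@(9, 11): e=[-12,6,14] → ·
    (3,6)@(7, 13): e=[28,-6,-14] → ·
  covered (1 px):
    · · · · · ·
    · · · · · ·
    · · · · · ·
    · · · · · ·
    · · · · · ·
    · · · █ · ·
    · · · · · ·
    · · · · · ·
    · · · · · ·
    · · · · · ·
    · · · · · ·
    · · · · · ·
T2:
  2·area = 1
  edge (4, 5)→(9, 11): d=(5,6) inclusive
  edge (9, 11)→(8, 10): d=(-1,-1) inclusive
  edge (8, 10)→(4, 5): d=(-4,-5) inclusive
    (0,1)@(1, 3): e=[8,0,-7] → ·  [on edge]
    (1,2)@(3, 5): e=[6,0,-5] → ·  [on edge]
    (2,3)@(5, 7): e=[4,0,-3] → ·  [on edge]
    (3,4)@(7, 9): e=[2,0,-1] → ·  [on edge]
    (4,5)@(9, 11): e=[0,0,1] → █  [on edge]
    (5,5)@(11, 11): e=[-12,2,11] → ·
    (4,6)@(9, 13): e=[10,-2,-7] → ·
    (5,6)@(11, 13): e=[-2,0,3] → ·  [on edge]
  covered (1 px):
    · · · · · ·
    · · · · · ·
    · · · · · ·
    · · · · · ·
    · · · · · ·
    · · · · █ ·
    · · · · · ·
    · · · · · ·
    · · · · · ·
    · · · · · ·
    · · · · · ·
    · · · · · ·
T3:
  2·area = 16
  edge (8, 2)→(11, 4): d=(3,2) inclusive
  edge (11, 4)→(9, 8): d=(-2,4) inclusive
  edge (9, 8)→(8, 2): d=(-1,-6) inclusive
    (4,1)@(9, 3): e=[1,10,5] → █
    (5,1)@(11, 3): e=[-3,2,17] → ·
    (4,2)@(9, 5): e=[7,6,3] → █
    (5,2)@(11, 5): e=[3,-2,15] → ·
    (4,3)@(9, 7): e=[13,2,1] → █
    (5,3)@(11, 7): e=[9,-6,13] → ·
    (4,4)@(9, 9): e=[19,-2,-1] → ·
  covered (3 px):
    · · · · · ·
    · · · · █ ·
    · · · · █ ·
    · · · · █ ·
    · · · · · ·
    · · · · · ·
    · · · · · ·
    · · · · · ·
    · · · · · ·
    · · · · · ·
    · · · · · ·
    · · · · · ·

Final: [[4,1],[4,2],[4,3]]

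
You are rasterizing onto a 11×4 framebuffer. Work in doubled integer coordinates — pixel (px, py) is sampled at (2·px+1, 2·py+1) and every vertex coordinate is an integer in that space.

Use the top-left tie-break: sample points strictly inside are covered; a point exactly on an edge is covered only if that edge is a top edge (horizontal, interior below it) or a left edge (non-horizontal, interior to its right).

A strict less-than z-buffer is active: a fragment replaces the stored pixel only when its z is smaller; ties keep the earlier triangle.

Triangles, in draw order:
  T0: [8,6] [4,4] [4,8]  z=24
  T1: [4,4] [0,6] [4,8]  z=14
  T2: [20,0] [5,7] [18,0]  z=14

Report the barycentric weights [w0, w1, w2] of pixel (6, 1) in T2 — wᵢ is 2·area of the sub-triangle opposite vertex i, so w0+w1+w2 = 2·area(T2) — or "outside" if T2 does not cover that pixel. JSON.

T0:
  2·area = 16  (B↔C swapped to make it positive)
  edge (8, 6)→(4, 8): d=(-4,2) right/bottom  bias=-1
  edge (4, 8)→(4, 4): d=(0,-4) top-left  bias=+0
  edge (4, 4)→(8, 6): d=(4,2) right/bottom  bias=-1
    (2,2)@(5, 5): e=[10,4,2] → X
    (3,2)@(7, 5): e=[6,12,-2] → .
    (2,3)@(5, 7): e=[2,4,10] → X
    (3,3)@(7, 7): e=[-2,12,6] → .
  covered (2 px):
    . . . . . . . . . . .
    . . . . . . . . . . .
    . . X . . . . . . . .
    . . X . . . . . . . .
T1:
  2·area = 16  (B↔C swapped to make it positive)
  edge (4, 4)→(4, 8): d=(0,4) right/bottom  bias=-1
  edge (4, 8)→(0, 6): d=(-4,-2) top-left  bias=+0
  edge (0, 6)→(4, 4): d=(4,-2) top-left  bias=+0
    (1,2)@(3, 5): e=[4,10,2] → X
    (2,2)@(5, 5): e=[-4,14,6] → .
    (1,3)@(3, 7): e=[4,2,10] → X
    (2,3)@(5, 7): e=[-4,6,14] → .
  covered (2 px):
    . . . . . . . . . . .
    . . . . . . . . . . .
    . X . . . . . . . . .
    . X . . . . . . . . .
T2:
  2·area = 14
  edge (20, 0)→(5, 7): d=(-15,7) right/bottom  bias=-1
  edge (5, 7)→(18, 0): d=(13,-7) top-left  bias=+0
  edge (18, 0)→(20, 0): d=(2,0) top-left  bias=+0
    (8,0)@(17, 1): e=[6,6,2] → X
    (9,0)@(19, 1): e=[-8,20,2] → .
    (6,1)@(13, 3): e=[4,4,6] → X
    (7,1)@(15, 3): e=[-10,18,6] → .
    (8,1)@(17, 3): e=[-24,32,6] → .
    (4,2)@(9, 5): e=[2,2,10] → X
    (5,2)@(11, 5): e=[-12,16,10] → .
    (6,2)@(13, 5): e=[-26,30,10] → .
    (2,3)@(5, 7): e=[0,0,14] → .  [on edge]
    (4,3)@(9, 7): e=[-28,28,14] → .
  covered (3 px):
    . . . . . . . . X . .
    . . . . . . X . . . .
    . . . . X . . . . . .
    . . . . . . . . . . .

Result: [4,6,4]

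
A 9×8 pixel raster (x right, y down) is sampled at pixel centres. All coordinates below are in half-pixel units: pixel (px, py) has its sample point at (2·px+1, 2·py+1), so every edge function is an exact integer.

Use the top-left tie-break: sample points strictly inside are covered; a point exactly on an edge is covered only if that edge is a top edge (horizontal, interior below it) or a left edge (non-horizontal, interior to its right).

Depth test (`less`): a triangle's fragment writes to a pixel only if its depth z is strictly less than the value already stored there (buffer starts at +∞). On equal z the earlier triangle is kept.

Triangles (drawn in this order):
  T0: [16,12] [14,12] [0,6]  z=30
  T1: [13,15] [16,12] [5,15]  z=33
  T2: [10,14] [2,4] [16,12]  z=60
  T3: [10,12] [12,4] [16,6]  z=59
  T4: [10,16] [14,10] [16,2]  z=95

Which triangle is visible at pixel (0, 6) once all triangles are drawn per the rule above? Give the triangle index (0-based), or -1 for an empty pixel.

T0:
  2·area = 12
  edge (16, 12)→(14, 12): d=(-2,0) right/bottom  bias=-1
  edge (14, 12)→(0, 6): d=(-14,-6) top-left  bias=+0
  edge (0, 6)→(16, 12): d=(16,6) right/bottom  bias=-1
    (3,4)@(7, 9): e=[6,0,6] → █  [on edge]
    (4,4)@(9, 9): e=[6,12,-6] → ·
    (3,5)@(7, 11): e=[2,-28,38] → ·
    (6,5)@(13, 11): e=[2,8,2] → █
    (7,5)@(15, 11): e=[2,20,-10] → ·
    (6,6)@(13, 13): e=[-2,-20,34] → ·
  covered (2 px):
    · · · · · · · · ·
    · · · · · · · · ·
    · · · · · · · · ·
    · · · · · · · · ·
    · · · █ · · · · ·
    · · · · · · █ · ·
    · · · · · · · · ·
    · · · · · · · · ·
T1:
  2·area = 24  (B↔C swapped to make it positive)
  edge (13, 15)→(5, 15): d=(-8,0) right/bottom  bias=-1
  edge (5, 15)→(16, 12): d=(11,-3) top-left  bias=+0
  edge (16, 12)→(13, 15): d=(-3,3) right/bottom  bias=-1
    (8,5)@(17, 11): e=[32,-8,0] → ·  [on edge]
    (6,6)@(13, 13): e=[16,2,6] → █
    (7,6)@(15, 13): e=[16,8,0] → ·  [on edge]
    (0,7)@(1, 15): e=[0,-12,36] → ·  [on edge]
    (1,7)@(3, 15): e=[0,-6,30] → ·  [on edge]
    (2,7)@(5, 15): e=[0,0,24] → ·  [on edge]
    (3,7)@(7, 15): e=[0,6,18] → ·  [on edge]
    (4,7)@(9, 15): e=[0,12,12] → ·  [on edge]
    (5,7)@(11, 15): e=[0,18,6] → ·  [on edge]
    (6,7)@(13, 15): e=[0,24,0] → ·  [on edge]
    (7,7)@(15, 15): e=[0,30,-6] → ·  [on edge]
    (8,7)@(17, 15): e=[0,36,-12] → ·  [on edge]
  covered (1 px):
    · · · · · · · · ·
    · · · · · · · · ·
    · · · · · · · · ·
    · · · · · · · · ·
    · · · · · · · · ·
    · · · · · · · · ·
    · · · · · · █ · ·
    · · · · · · · · ·
T2:
  2·area = 76
  edge (10, 14)→(2, 4): d=(-8,-10) top-left  bias=+0
  edge (2, 4)→(16, 12): d=(14,8) right/bottom  bias=-1
  edge (16, 12)→(10, 14): d=(-6,2) right/bottom  bias=-1
    (1,2)@(3, 5): e=[2,6,68] → █
    (2,2)@(5, 5): e=[22,-10,64] → ·
    (1,3)@(3, 7): e=[-14,34,56] → ·
    (2,3)@(5, 7): e=[6,18,52] → █
    (3,3)@(7, 7): e=[26,2,48] → █
    (4,3)@(9, 7): e=[46,-14,44] → ·
    (2,4)@(5, 9): e=[-10,46,40] → ·
    (3,4)@(7, 9): e=[10,30,36] → █
    (4,4)@(9, 9): e=[30,14,32] → █
    (5,4)@(11, 9): e=[50,-2,28] → ·
    (3,5)@(7, 11): e=[-6,58,24] → ·
    (4,5)@(9, 11): e=[14,42,20] → █
    (6,6)@(13, 13): e=[38,38,0] → ·  [on edge]
    (3,7)@(7, 15): e=[-38,114,0] → ·  [on edge]
  covered (9 px):
    · · · · · · · · ·
    · · · · · · · · ·
    · █ · · · · · · ·
    · · █ █ · · · · ·
    · · · █ █ · · · ·
    · · · · █ █ █ · ·
    · · · · · █ · · ·
    · · · · · · · · ·
T3:
  2·area = 36
  edge (10, 12)→(12, 4): d=(2,-8) top-left  bias=+0
  edge (12, 4)→(16, 6): d=(4,2) right/bottom  bias=-1
  edge (16, 6)→(10, 12): d=(-6,6) right/bottom  bias=-1
    (6,2)@(13, 5): e=[10,2,24] → █
    (7,2)@(15, 5): e=[26,-2,12] → ·
    (8,2)@(17, 5): e=[42,-6,0] → ·  [on edge]
    (6,3)@(13, 7): e=[14,10,12] → █
    (7,3)@(15, 7): e=[30,6,0] → ·  [on edge]
    (5,4)@(11, 9): e=[2,22,12] → █
    (6,4)@(13, 9): e=[18,18,0] → ·  [on edge]
    (5,5)@(11, 11): e=[6,30,0] → ·  [on edge]
    (4,6)@(9, 13): e=[-6,42,0] → ·  [on edge]
    (3,7)@(7, 15): e=[-18,54,0] → ·  [on edge]
  covered (3 px):
    · · · · · · · · ·
    · · · · · · · · ·
    · · · · · · █ · ·
    · · · · · · █ · ·
    · · · · · █ · · ·
    · · · · · · · · ·
    · · · · · · · · ·
    · · · · · · · · ·
T4:
  2·area = 20  (B↔C swapped to make it positive)
  edge (10, 16)→(16, 2): d=(6,-14) top-left  bias=+0
  edge (16, 2)→(14, 10): d=(-2,8) right/bottom  bias=-1
  edge (14, 10)→(10, 16): d=(-4,6) right/bottom  bias=-1
    (7,2)@(15, 5): e=[4,2,14] → █
    (8,2)@(17, 5): e=[32,-14,2] → ·
    (7,3)@(15, 7): e=[16,-2,6] → ·
    (6,4)@(13, 9): e=[0,10,10] → █  [on edge]
    (7,4)@(15, 9): e=[28,-6,-2] → ·
    (6,5)@(13, 11): e=[12,6,2] → █
    (7,5)@(15, 11): e=[40,-10,-10] → ·
    (6,6)@(13, 13): e=[24,2,-6] → ·
  covered (3 px):
    · · · · · · · · ·
    · · · · · · · · ·
    · · · · · · · █ ·
    · · · · · · · · ·
    · · · · · · █ · ·
    · · · · · · █ · ·
    · · · · · · · · ·
    · · · · · · · · ·

Z-buffer (winner per pixel, '.' = empty):
  . . . . . . . . .
  . . . . . . . . .
  . 2 . . . . 3 4 .
  . . 2 2 . . 3 . .
  . . . 0 2 3 4 . .
  . . . . 2 2 0 . .
  . . . . . 2 1 . .
  . . . . . . . . .

Result: -1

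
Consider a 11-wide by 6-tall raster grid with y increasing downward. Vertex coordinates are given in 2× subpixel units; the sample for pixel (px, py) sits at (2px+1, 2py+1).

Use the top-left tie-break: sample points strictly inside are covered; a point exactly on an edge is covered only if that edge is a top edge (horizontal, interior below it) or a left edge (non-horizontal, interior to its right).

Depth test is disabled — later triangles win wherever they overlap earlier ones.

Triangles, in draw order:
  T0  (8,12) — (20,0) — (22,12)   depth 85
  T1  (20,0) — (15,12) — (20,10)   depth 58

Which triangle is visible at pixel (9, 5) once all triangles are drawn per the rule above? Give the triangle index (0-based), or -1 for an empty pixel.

T0:
  2·area = 168
  edge (8, 12)→(20, 0): d=(12,-12) top-left  bias=+0
  edge (20, 0)→(22, 12): d=(2,12) right/bottom  bias=-1
  edge (22, 12)→(8, 12): d=(-14,0) right/bottom  bias=-1
    (9,0)@(19, 1): e=[0,14,154] → #  [on edge]
    (10,0)@(21, 1): e=[24,-10,154] → ·
    (8,1)@(17, 3): e=[0,42,126] → #  [on edge]
    (10,1)@(21, 3): e=[48,-6,126] → ·
    (7,2)@(15, 5): e=[0,70,98] → #  [on edge]
    (10,2)@(21, 5): e=[72,-2,98] → ·
    (6,3)@(13, 7): e=[0,98,70] → #  [on edge]
    (10,3)@(21, 7): e=[96,2,70] → #
    (5,4)@(11, 9): e=[0,126,42] → #  [on edge]
    (4,5)@(9, 11): e=[0,154,14] → #  [on edge]
  covered (24 px):
    · · · · · · · · · # ·
    · · · · · · · · # # ·
    · · · · · · · # # # ·
    · · · · · · # # # # #
    · · · · · # # # # # #
    · · · · # # # # # # #
T1:
  2·area = 50  (B↔C swapped to make it positive)
  edge (20, 0)→(20, 10): d=(0,10) right/bottom  bias=-1
  edge (20, 10)→(15, 12): d=(-5,2) right/bottom  bias=-1
  edge (15, 12)→(20, 0): d=(5,-12) top-left  bias=+0
    (9,1)@(19, 3): e=[10,37,3] → #
    (10,1)@(21, 3): e=[-10,33,27] → ·
    (9,2)@(19, 5): e=[10,27,13] → #
    (10,2)@(21, 5): e=[-10,23,37] → ·
    (9,3)@(19, 7): e=[10,17,23] → #
    (10,3)@(21, 7): e=[-10,13,47] → ·
    (8,4)@(17, 9): e=[30,11,9] → #
    (10,4)@(21, 9): e=[-10,3,57] → ·
    (8,5)@(17, 11): e=[30,1,19] → #
    (9,5)@(19, 11): e=[10,-3,43] → ·
  covered (6 px):
    · · · · · · · · · · ·
    · · · · · · · · · # ·
    · · · · · · · · · # ·
    · · · · · · · · · # ·
    · · · · · · · · # # ·
    · · · · · · · · # · ·

Z-buffer (winner per pixel, '.' = empty):
  . . . . . . . . . 0 .
  . . . . . . . . 0 1 .
  . . . . . . . 0 0 1 .
  . . . . . . 0 0 0 1 0
  . . . . . 0 0 0 1 1 0
  . . . . 0 0 0 0 1 0 0

Result: 0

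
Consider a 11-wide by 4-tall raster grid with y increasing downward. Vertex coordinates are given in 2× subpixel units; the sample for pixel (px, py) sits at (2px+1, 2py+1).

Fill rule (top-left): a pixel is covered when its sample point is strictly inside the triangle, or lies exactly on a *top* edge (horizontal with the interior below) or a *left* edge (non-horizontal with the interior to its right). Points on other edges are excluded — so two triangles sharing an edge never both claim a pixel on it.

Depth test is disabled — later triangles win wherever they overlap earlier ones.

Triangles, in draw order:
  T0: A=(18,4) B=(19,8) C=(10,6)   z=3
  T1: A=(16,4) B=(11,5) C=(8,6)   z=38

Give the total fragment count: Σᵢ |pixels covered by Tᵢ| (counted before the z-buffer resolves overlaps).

T0:
  2·area = 34
  edge (18, 4)→(19, 8): d=(1,4) right/bottom  bias=-1
  edge (19, 8)→(10, 6): d=(-9,-2) top-left  bias=+0
  edge (10, 6)→(18, 4): d=(8,-2) top-left  bias=+0
    (7,2)@(15, 5): e=[13,19,2] → #
    (8,2)@(17, 5): e=[5,23,6] → #
    (9,2)@(19, 5): e=[-3,27,10] → ·
    (7,3)@(15, 7): e=[15,1,18] → #
    (9,3)@(19, 7): e=[-1,9,26] → ·
  covered (4 px):
    · · · · · · · · · · ·
    · · · · · · · · · · ·
    · · · · · · · # # · ·
    · · · · · · · # # · ·
T1:
  2·area = 2  (B↔C swapped to make it positive)
  edge (16, 4)→(8, 6): d=(-8,2) right/bottom  bias=-1
  edge (8, 6)→(11, 5): d=(3,-1) top-left  bias=+0
  edge (11, 5)→(16, 4): d=(5,-1) top-left  bias=+0
    (8,1)@(17, 3): e=[6,0,-4] → ·  [on edge]
    (10,1)@(21, 3): e=[-2,4,0] → ·  [on edge]
    (5,2)@(11, 5): e=[2,0,0] → #  [on edge]
    (6,2)@(13, 5): e=[-2,2,2] → ·
    (0,3)@(1, 7): e=[6,-4,0] → ·  [on edge]
    (2,3)@(5, 7): e=[-2,0,4] → ·  [on edge]
    (5,3)@(11, 7): e=[-14,6,10] → ·
  covered (1 px):
    · · · · · · · · · · ·
    · · · · · · · · · · ·
    · · · · · # · · · · ·
    · · · · · · · · · · ·

Answer: 5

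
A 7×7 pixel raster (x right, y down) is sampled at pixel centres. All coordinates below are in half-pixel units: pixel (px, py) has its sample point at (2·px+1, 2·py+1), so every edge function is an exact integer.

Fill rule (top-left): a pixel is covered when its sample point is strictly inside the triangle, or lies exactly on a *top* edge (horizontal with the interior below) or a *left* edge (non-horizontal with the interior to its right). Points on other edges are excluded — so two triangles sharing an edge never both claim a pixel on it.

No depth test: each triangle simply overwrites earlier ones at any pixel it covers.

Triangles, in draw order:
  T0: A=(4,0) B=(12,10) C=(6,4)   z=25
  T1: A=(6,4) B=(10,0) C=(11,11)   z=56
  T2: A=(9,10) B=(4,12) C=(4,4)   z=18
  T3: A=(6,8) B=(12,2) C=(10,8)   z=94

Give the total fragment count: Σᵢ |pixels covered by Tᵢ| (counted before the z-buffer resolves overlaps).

T0:
  2·area = 12
  edge (4, 0)→(12, 10): d=(8,10) right/bottom  bias=-1
  edge (12, 10)→(6, 4): d=(-6,-6) top-left  bias=+0
  edge (6, 4)→(4, 0): d=(-2,-4) top-left  bias=+0
    (1,0)@(3, 1): e=[18,0,-6] → .  [on edge]
    (2,1)@(5, 3): e=[14,0,-2] → .  [on edge]
    (3,2)@(7, 5): e=[10,0,2] → X  [on edge]
    (4,2)@(9, 5): e=[-10,12,10] → .
    (3,3)@(7, 7): e=[26,-12,-2] → .
    (4,3)@(9, 7): e=[6,0,6] → X  [on edge]
    (5,3)@(11, 7): e=[-14,12,14] → .
    (4,4)@(9, 9): e=[22,-12,2] → .
    (5,4)@(11, 9): e=[2,0,10] → X  [on edge]
    (6,4)@(13, 9): e=[-18,12,18] → .
    (5,5)@(11, 11): e=[18,-12,6] → .
    (6,5)@(13, 11): e=[-2,0,14] → .  [on edge]
  covered (3 px):
    . . . . . . .
    . . . . . . .
    . . . X . . .
    . . . . X . .
    . . . . . X .
    . . . . . . .
    . . . . . . .
T1:
  2·area = 48
  edge (6, 4)→(10, 0): d=(4,-4) top-left  bias=+0
  edge (10, 0)→(11, 11): d=(1,11) right/bottom  bias=-1
  edge (11, 11)→(6, 4): d=(-5,-7) top-left  bias=+0
    (4,0)@(9, 1): e=[0,12,36] → X  [on edge]
    (5,0)@(11, 1): e=[8,-10,50] → .
    (3,1)@(7, 3): e=[0,36,12] → X  [on edge]
    (5,1)@(11, 3): e=[16,-8,40] → .
    (2,2)@(5, 5): e=[0,60,-12] → .  [on edge]
    (3,2)@(7, 5): e=[8,38,2] → X
    (5,2)@(11, 5): e=[24,-6,30] → .
    (1,3)@(3, 7): e=[0,84,-36] → .  [on edge]
    (3,3)@(7, 7): e=[16,40,-8] → .
    (4,3)@(9, 7): e=[24,18,6] → X
    (5,3)@(11, 7): e=[32,-4,20] → .
    (0,4)@(1, 9): e=[0,108,-60] → .  [on edge]
    (5,5)@(11, 11): e=[48,0,0] → .  [on edge]
  covered (6 px):
    . . . . X . .
    . . . X X . .
    . . . X X . .
    . . . . X . .
    . . . . . . .
    . . . . . . .
    . . . . . . .
T2:
  2·area = 40
  edge (9, 10)→(4, 12): d=(-5,2) right/bottom  bias=-1
  edge (4, 12)→(4, 4): d=(0,-8) top-left  bias=+0
  edge (4, 4)→(9, 10): d=(5,6) right/bottom  bias=-1
    (2,3)@(5, 7): e=[23,8,9] → X
    (3,3)@(7, 7): e=[19,24,-3] → .
    (2,4)@(5, 9): e=[13,8,19] → X
    (3,4)@(7, 9): e=[9,24,7] → X
    (4,4)@(9, 9): e=[5,40,-5] → .
    (2,5)@(5, 11): e=[3,8,29] → X
    (3,5)@(7, 11): e=[-1,24,17] → .
    (2,6)@(5, 13): e=[-7,8,39] → .
  covered (4 px):
    . . . . . . .
    . . . . . . .
    . . . . . . .
    . . X . . . .
    . . X X . . .
    . . X . . . .
    . . . . . . .
T3:
  2·area = 24
  edge (6, 8)→(12, 2): d=(6,-6) top-left  bias=+0
  edge (12, 2)→(10, 8): d=(-2,6) right/bottom  bias=-1
  edge (10, 8)→(6, 8): d=(-4,0) right/bottom  bias=-1
    (6,0)@(13, 1): e=[0,-4,28] → .  [on edge]
    (5,1)@(11, 3): e=[0,4,20] → X  [on edge]
    (6,1)@(13, 3): e=[12,-8,20] → .
    (4,2)@(9, 5): e=[0,12,12] → X  [on edge]
    (5,2)@(11, 5): e=[12,0,12] → .  [on edge]
    (3,3)@(7, 7): e=[0,20,4] → X  [on edge]
    (5,3)@(11, 7): e=[24,-4,4] → .
    (2,4)@(5, 9): e=[0,28,-4] → .  [on edge]
    (3,4)@(7, 9): e=[12,16,-4] → .
    (4,4)@(9, 9): e=[24,4,-4] → .
    (1,5)@(3, 11): e=[0,36,-12] → .  [on edge]
    (4,5)@(9, 11): e=[36,0,-12] → .  [on edge]
    (0,6)@(1, 13): e=[0,44,-20] → .  [on edge]
  covered (4 px):
    . . . . . . .
    . . . . . X .
    . . . . X . .
    . . . X X . .
    . . . . . . .
    . . . . . . .
    . . . . . . .

Result: 17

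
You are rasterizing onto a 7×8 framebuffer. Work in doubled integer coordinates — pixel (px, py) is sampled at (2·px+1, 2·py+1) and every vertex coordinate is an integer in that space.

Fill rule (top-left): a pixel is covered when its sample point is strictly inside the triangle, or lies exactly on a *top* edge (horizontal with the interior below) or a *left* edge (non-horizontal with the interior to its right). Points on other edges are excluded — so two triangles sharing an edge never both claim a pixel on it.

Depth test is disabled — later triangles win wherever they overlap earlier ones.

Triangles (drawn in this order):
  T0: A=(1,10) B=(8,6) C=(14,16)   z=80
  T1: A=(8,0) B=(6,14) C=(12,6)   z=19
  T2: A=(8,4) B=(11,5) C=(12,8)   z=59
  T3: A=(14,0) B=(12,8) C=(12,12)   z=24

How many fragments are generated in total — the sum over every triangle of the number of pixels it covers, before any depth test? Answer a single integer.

T0:
  2·area = 94
  edge (1, 10)→(8, 6): d=(7,-4) top-left  bias=+0
  edge (8, 6)→(14, 16): d=(6,10) right/bottom  bias=-1
  edge (14, 16)→(1, 10): d=(-13,-6) top-left  bias=+0
    (2,0)@(5, 1): e=[-47,0,141] → ·  [on edge]
    (3,3)@(7, 7): e=[3,16,75] → #
    (4,3)@(9, 7): e=[11,-4,87] → ·
    (1,4)@(3, 9): e=[1,68,25] → #
    (2,4)@(5, 9): e=[9,48,37] → #
    (4,4)@(9, 9): e=[25,8,61] → #
    (5,4)@(11, 9): e=[33,-12,73] → ·
    (1,5)@(3, 11): e=[15,80,-1] → ·
    (2,5)@(5, 11): e=[23,60,11] → #
    (5,5)@(11, 11): e=[47,0,47] → ·  [on edge]
    (2,6)@(5, 13): e=[37,72,-15] → ·
    (3,6)@(7, 13): e=[45,52,-3] → ·
  covered (11 px):
    · · · · · · ·
    · · · · · · ·
    · · · · · · ·
    · · · # · · ·
    · # # # # · ·
    · · # # # · ·
    · · · · # # ·
    · · · · · · #
T1:
  2·area = 68  (B↔C swapped to make it positive)
  edge (8, 0)→(12, 6): d=(4,6) right/bottom  bias=-1
  edge (12, 6)→(6, 14): d=(-6,8) right/bottom  bias=-1
  edge (6, 14)→(8, 0): d=(2,-14) top-left  bias=+0
    (4,1)@(9, 3): e=[6,42,20] → #
    (5,1)@(11, 3): e=[-6,26,48] → ·
    (4,2)@(9, 5): e=[14,30,24] → #
    (5,2)@(11, 5): e=[2,14,52] → #
    (6,2)@(13, 5): e=[-10,-2,80] → ·
    (3,3)@(7, 7): e=[34,34,0] → #  [on edge]
    (6,3)@(13, 7): e=[-2,-14,84] → ·
    (3,4)@(7, 9): e=[42,22,4] → #
    (5,4)@(11, 9): e=[18,-10,60] → ·
    (3,5)@(7, 11): e=[50,10,8] → #
    (4,5)@(9, 11): e=[38,-6,36] → ·
    (3,6)@(7, 13): e=[58,-2,12] → ·
  covered (9 px):
    · · · · · · ·
    · · · · # · ·
    · · · · # # ·
    · · · # # # ·
    · · · # # · ·
    · · · # · · ·
    · · · · · · ·
    · · · · · · ·
T2:
  2·area = 8
  edge (8, 4)→(11, 5): d=(3,1) right/bottom  bias=-1
  edge (11, 5)→(12, 8): d=(1,3) right/bottom  bias=-1
  edge (12, 8)→(8, 4): d=(-4,-4) top-left  bias=+0
    (2,0)@(5, 1): e=[-6,14,0] → ·  [on edge]
    (2,1)@(5, 3): e=[0,16,-8] → ·  [on edge]
    (3,1)@(7, 3): e=[-2,10,0] → ·  [on edge]
    (4,2)@(9, 5): e=[2,6,0] → #  [on edge]
    (5,2)@(11, 5): e=[0,0,8] → ·  [on edge]
    (4,3)@(9, 7): e=[8,8,-8] → ·
    (5,3)@(11, 7): e=[6,2,0] → #  [on edge]
    (6,3)@(13, 7): e=[4,-4,8] → ·
    (5,4)@(11, 9): e=[12,4,-8] → ·
    (6,4)@(13, 9): e=[10,-2,0] → ·  [on edge]
    (6,5)@(13, 11): e=[16,0,-8] → ·  [on edge]
  covered (2 px):
    · · · · · · ·
    · · · · · · ·
    · · · · # · ·
    · · · · · # ·
    · · · · · · ·
    · · · · · · ·
    · · · · · · ·
    · · · · · · ·
T3:
  2·area = 8  (B↔C swapped to make it positive)
  edge (14, 0)→(12, 12): d=(-2,12) right/bottom  bias=-1
  edge (12, 12)→(12, 8): d=(0,-4) top-left  bias=+0
  edge (12, 8)→(14, 0): d=(2,-8) top-left  bias=+0
    (6,2)@(13, 5): e=[2,4,2] → #
    (6,3)@(13, 7): e=[-2,4,6] → ·
  covered (1 px):
    · · · · · · ·
    · · · · · · ·
    · · · · · · #
    · · · · · · ·
    · · · · · · ·
    · · · · · · ·
    · · · · · · ·
    · · · · · · ·

Result: 23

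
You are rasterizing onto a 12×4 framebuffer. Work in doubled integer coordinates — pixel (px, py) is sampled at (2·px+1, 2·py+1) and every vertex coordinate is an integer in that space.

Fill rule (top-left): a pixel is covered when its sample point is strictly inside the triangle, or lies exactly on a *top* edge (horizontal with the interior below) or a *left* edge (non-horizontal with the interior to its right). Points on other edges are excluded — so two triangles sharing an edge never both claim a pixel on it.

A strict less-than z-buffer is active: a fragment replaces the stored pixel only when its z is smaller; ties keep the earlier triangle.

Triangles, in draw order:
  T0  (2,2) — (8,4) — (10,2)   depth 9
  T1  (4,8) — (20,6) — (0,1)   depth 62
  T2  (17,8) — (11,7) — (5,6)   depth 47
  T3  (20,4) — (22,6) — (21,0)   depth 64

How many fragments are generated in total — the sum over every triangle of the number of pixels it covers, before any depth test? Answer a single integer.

T0:
  2·area = 16  (B↔C swapped to make it positive)
  edge (2, 2)→(10, 2): d=(8,0) top-left  bias=+0
  edge (10, 2)→(8, 4): d=(-2,2) right/bottom  bias=-1
  edge (8, 4)→(2, 2): d=(-6,-2) top-left  bias=+0
    (5,0)@(11, 1): e=[-8,0,24] → ·  [on edge]
    (2,1)@(5, 3): e=[8,8,0] → #  [on edge]
    (3,1)@(7, 3): e=[8,4,4] → #
    (4,1)@(9, 3): e=[8,0,8] → ·  [on edge]
    (2,2)@(5, 5): e=[24,4,-12] → ·
    (3,2)@(7, 5): e=[24,0,-8] → ·  [on edge]
    (5,2)@(11, 5): e=[24,-8,0] → ·  [on edge]
    (2,3)@(5, 7): e=[40,0,-24] → ·  [on edge]
    (8,3)@(17, 7): e=[40,-24,0] → ·  [on edge]
  covered (2 px):
    · · · · · · · · · · · ·
    · · # # · · · · · · · ·
    · · · · · · · · · · · ·
    · · · · · · · · · · · ·
T1:
  2·area = 120  (B↔C swapped to make it positive)
  edge (4, 8)→(0, 1): d=(-4,-7) top-left  bias=+0
  edge (0, 1)→(20, 6): d=(20,5) right/bottom  bias=-1
  edge (20, 6)→(4, 8): d=(-16,2) right/bottom  bias=-1
    (1,1)@(3, 3): e=[13,25,82] → #
    (2,1)@(5, 3): e=[27,15,78] → #
    (3,1)@(7, 3): e=[41,5,74] → #
    (4,1)@(9, 3): e=[55,-5,70] → ·
    (1,2)@(3, 5): e=[5,65,50] → #
    (4,2)@(9, 5): e=[47,35,38] → #
    (5,2)@(11, 5): e=[61,25,34] → #
    (6,2)@(13, 5): e=[75,15,30] → #
    (7,2)@(15, 5): e=[89,5,26] → #
    (8,2)@(17, 5): e=[103,-5,22] → ·
    (1,3)@(3, 7): e=[-3,105,18] → ·
    (2,3)@(5, 7): e=[11,95,14] → #
  covered (14 px):
    · · · · · · · · · · · ·
    · # # # · · · · · · · ·
    · # # # # # # # · · · ·
    · · # # # # · · · · · ·
T2:
  degenerate (2·area = 0) — covers nothing
T3:
  2·area = 10  (B↔C swapped to make it positive)
  edge (20, 4)→(21, 0): d=(1,-4) top-left  bias=+0
  edge (21, 0)→(22, 6): d=(1,6) right/bottom  bias=-1
  edge (22, 6)→(20, 4): d=(-2,-2) top-left  bias=+0
    (8,0)@(17, 1): e=[-15,25,0] → ·  [on edge]
    (10,0)@(21, 1): e=[1,1,8] → #
    (11,0)@(23, 1): e=[9,-11,12] → ·
    (9,1)@(19, 3): e=[-5,15,0] → ·  [on edge]
    (10,1)@(21, 3): e=[3,3,4] → #
    (11,1)@(23, 3): e=[11,-9,8] → ·
    (10,2)@(21, 5): e=[5,5,0] → #  [on edge]
    (11,2)@(23, 5): e=[13,-7,4] → ·
    (10,3)@(21, 7): e=[7,7,-4] → ·
    (11,3)@(23, 7): e=[15,-5,0] → ·  [on edge]
  covered (3 px):
    · · · · · · · · · · # ·
    · · · · · · · · · · # ·
    · · · · · · · · · · # ·
    · · · · · · · · · · · ·

Result: 19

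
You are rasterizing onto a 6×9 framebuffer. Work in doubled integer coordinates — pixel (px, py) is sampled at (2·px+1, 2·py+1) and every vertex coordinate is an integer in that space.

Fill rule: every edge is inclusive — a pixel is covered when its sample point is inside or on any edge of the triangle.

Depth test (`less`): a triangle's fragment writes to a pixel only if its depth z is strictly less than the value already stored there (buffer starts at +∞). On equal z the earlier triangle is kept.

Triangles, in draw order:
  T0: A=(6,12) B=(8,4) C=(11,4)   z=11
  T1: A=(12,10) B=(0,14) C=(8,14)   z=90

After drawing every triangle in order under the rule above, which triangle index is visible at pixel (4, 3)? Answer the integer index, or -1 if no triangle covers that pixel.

T0:
  2·area = 24
  edge (6, 12)→(8, 4): d=(2,-8) inclusive
  edge (8, 4)→(11, 4): d=(3,0) inclusive
  edge (11, 4)→(6, 12): d=(-5,8) inclusive
    (4,2)@(9, 5): e=[10,3,11] → #
    (5,2)@(11, 5): e=[26,3,-5] → ·
    (4,3)@(9, 7): e=[14,9,1] → #
    (5,3)@(11, 7): e=[30,9,-15] → ·
    (3,4)@(7, 9): e=[2,15,7] → #
    (4,4)@(9, 9): e=[18,15,-9] → ·
    (3,5)@(7, 11): e=[6,21,-3] → ·
  covered (3 px):
    · · · · · ·
    · · · · · ·
    · · · · # ·
    · · · · # ·
    · · · # · ·
    · · · · · ·
    · · · · · ·
    · · · · · ·
    · · · · · ·
T1:
  2·area = 32  (B↔C swapped to make it positive)
  edge (12, 10)→(8, 14): d=(-4,4) inclusive
  edge (8, 14)→(0, 14): d=(-8,0) inclusive
  edge (0, 14)→(12, 10): d=(12,-4) inclusive
    (4,5)@(9, 11): e=[8,24,0] → #  [on edge]
    (5,5)@(11, 11): e=[0,24,8] → #  [on edge]
    (1,6)@(3, 13): e=[24,8,0] → #  [on edge]
    (2,6)@(5, 13): e=[16,8,8] → #
    (3,6)@(7, 13): e=[8,8,16] → #
    (4,6)@(9, 13): e=[0,8,24] → #  [on edge]
    (5,6)@(11, 13): e=[-8,8,32] → ·
    (1,7)@(3, 15): e=[16,-8,24] → ·
    (2,7)@(5, 15): e=[8,-8,32] → ·
    (3,7)@(7, 15): e=[0,-8,40] → ·  [on edge]
    (4,7)@(9, 15): e=[-8,-8,48] → ·
    (2,8)@(5, 17): e=[0,-24,56] → ·  [on edge]
  covered (6 px):
    · · · · · ·
    · · · · · ·
    · · · · · ·
    · · · · · ·
    · · · · · ·
    · · · · # #
    · # # # # ·
    · · · · · ·
    · · · · · ·

Z-buffer (winner per pixel, '.' = empty):
  . . . . . .
  . . . . . .
  . . . . 0 .
  . . . . 0 .
  . . . 0 . .
  . . . . 1 1
  . 1 1 1 1 .
  . . . . . .
  . . . . . .

Final: 0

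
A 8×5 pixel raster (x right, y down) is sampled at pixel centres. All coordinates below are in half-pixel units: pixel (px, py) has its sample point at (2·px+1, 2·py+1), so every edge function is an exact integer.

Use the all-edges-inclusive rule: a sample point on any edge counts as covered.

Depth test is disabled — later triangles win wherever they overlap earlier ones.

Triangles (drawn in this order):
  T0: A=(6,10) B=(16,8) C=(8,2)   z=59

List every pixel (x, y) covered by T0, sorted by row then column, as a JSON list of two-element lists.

T0:
  2·area = 76  (B↔C swapped to make it positive)
  edge (6, 10)→(8, 2): d=(2,-8) inclusive
  edge (8, 2)→(16, 8): d=(8,6) inclusive
  edge (16, 8)→(6, 10): d=(-10,2) inclusive
    (4,1)@(9, 3): e=[10,2,64] → X
    (5,1)@(11, 3): e=[26,-10,60] → .
    (4,2)@(9, 5): e=[14,18,44] → X
    (5,2)@(11, 5): e=[30,6,40] → X
    (6,2)@(13, 5): e=[46,-6,36] → .
    (3,3)@(7, 7): e=[2,46,28] → X
    (6,3)@(13, 7): e=[50,10,16] → X
    (7,3)@(15, 7): e=[66,-2,12] → .
    (3,4)@(7, 9): e=[6,62,8] → X
    (5,4)@(11, 9): e=[38,38,0] → X  [on edge]
    (6,4)@(13, 9): e=[54,26,-4] → .
  covered (10 px):
    . . . . . . . .
    . . . . X . . .
    . . . . X X . .
    . . . X X X X .
    . . . X X X . .

Final: [[4,1],[4,2],[5,2],[3,3],[4,3],[5,3],[6,3],[3,4],[4,4],[5,4]]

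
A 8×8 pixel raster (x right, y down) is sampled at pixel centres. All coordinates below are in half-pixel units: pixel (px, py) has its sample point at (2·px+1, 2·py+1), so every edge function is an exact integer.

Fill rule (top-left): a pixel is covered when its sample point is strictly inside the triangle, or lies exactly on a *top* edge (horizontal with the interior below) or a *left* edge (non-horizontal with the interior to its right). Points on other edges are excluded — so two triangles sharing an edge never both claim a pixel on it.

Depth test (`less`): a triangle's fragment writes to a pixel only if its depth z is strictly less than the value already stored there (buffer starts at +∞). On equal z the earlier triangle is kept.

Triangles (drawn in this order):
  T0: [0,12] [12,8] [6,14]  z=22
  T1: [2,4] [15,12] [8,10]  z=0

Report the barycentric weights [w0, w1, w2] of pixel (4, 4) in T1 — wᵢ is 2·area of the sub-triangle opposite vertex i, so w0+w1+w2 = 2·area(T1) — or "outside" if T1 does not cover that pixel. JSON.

T0:
  2·area = 48
  edge (0, 12)→(12, 8): d=(12,-4) top-left  bias=+0
  edge (12, 8)→(6, 14): d=(-6,6) right/bottom  bias=-1
  edge (6, 14)→(0, 12): d=(-6,-2) top-left  bias=+0
    (7,2)@(15, 5): e=[-24,0,72] → ·  [on edge]
    (6,3)@(13, 7): e=[-8,0,56] → ·  [on edge]
    (7,3)@(15, 7): e=[0,-12,60] → ·  [on edge]
    (4,4)@(9, 9): e=[0,12,36] → █  [on edge]
    (5,4)@(11, 9): e=[8,0,40] → ·  [on edge]
    (1,5)@(3, 11): e=[0,36,12] → █  [on edge]
    (2,5)@(5, 11): e=[8,24,16] → █
    (3,5)@(7, 11): e=[16,12,20] → █
    (4,5)@(9, 11): e=[24,0,24] → ·  [on edge]
    (1,6)@(3, 13): e=[24,24,0] → █  [on edge]
    (3,6)@(7, 13): e=[40,0,8] → ·  [on edge]
    (1,7)@(3, 15): e=[48,12,-12] → ·
    (2,7)@(5, 15): e=[56,0,-8] → ·  [on edge]
    (4,7)@(9, 15): e=[72,-24,0] → ·  [on edge]
  covered (6 px):
    · · · · · · · ·
    · · · · · · · ·
    · · · · · · · ·
    · · · · · · · ·
    · · · · █ · · ·
    · █ █ █ · · · ·
    · █ █ · · · · ·
    · · · · · · · ·
T1:
  2·area = 30
  edge (2, 4)→(15, 12): d=(13,8) right/bottom  bias=-1
  edge (15, 12)→(8, 10): d=(-7,-2) top-left  bias=+0
  edge (8, 10)→(2, 4): d=(-6,-6) top-left  bias=+0
    (0,1)@(1, 3): e=[-5,35,0] → ·  [on edge]
    (1,2)@(3, 5): e=[5,25,0] → █  [on edge]
    (2,2)@(5, 5): e=[-11,29,12] → ·
    (1,3)@(3, 7): e=[31,11,-12] → ·
    (2,3)@(5, 7): e=[15,15,0] → █  [on edge]
    (3,3)@(7, 7): e=[-1,19,12] → ·
    (2,4)@(5, 9): e=[41,1,-12] → ·
    (3,4)@(7, 9): e=[25,5,0] → █  [on edge]
    (4,4)@(9, 9): e=[9,9,12] → █
    (5,4)@(11, 9): e=[-7,13,24] → ·
    (3,5)@(7, 11): e=[51,-9,-12] → ·
    (4,5)@(9, 11): e=[35,-5,0] → ·  [on edge]
    (5,6)@(11, 13): e=[45,-15,0] → ·  [on edge]
    (6,7)@(13, 15): e=[55,-25,0] → ·  [on edge]
  covered (5 px):
    · · · · · · · ·
    · · · · · · · ·
    · █ · · · · · ·
    · · █ · · · · ·
    · · · █ █ · · ·
    · · · · · · █ ·
    · · · · · · · ·
    · · · · · · · ·

Result: [9,12,9]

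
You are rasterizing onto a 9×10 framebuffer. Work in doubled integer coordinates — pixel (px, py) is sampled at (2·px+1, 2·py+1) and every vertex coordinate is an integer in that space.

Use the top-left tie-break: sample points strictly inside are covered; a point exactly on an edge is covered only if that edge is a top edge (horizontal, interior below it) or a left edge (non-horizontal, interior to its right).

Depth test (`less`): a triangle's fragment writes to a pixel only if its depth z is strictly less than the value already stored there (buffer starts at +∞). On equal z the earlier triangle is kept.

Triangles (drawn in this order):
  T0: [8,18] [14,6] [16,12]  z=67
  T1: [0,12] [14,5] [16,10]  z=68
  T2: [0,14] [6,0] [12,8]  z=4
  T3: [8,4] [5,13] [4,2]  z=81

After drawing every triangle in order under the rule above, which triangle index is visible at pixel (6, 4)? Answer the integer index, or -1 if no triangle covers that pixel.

T0:
  2·area = 60
  edge (8, 18)→(14, 6): d=(6,-12) top-left  bias=+0
  edge (14, 6)→(16, 12): d=(2,6) right/bottom  bias=-1
  edge (16, 12)→(8, 18): d=(-8,6) right/bottom  bias=-1
    (6,1)@(13, 3): e=[-30,0,90] → ·  [on edge]
    (6,4)@(13, 9): e=[6,12,42] → #
    (7,4)@(15, 9): e=[30,0,30] → ·  [on edge]
    (6,5)@(13, 11): e=[18,16,26] → #
    (7,5)@(15, 11): e=[42,4,14] → #
    (8,5)@(17, 11): e=[66,-8,2] → ·
    (5,6)@(11, 13): e=[6,32,22] → #
    (7,6)@(15, 13): e=[54,8,-2] → ·
    (5,7)@(11, 15): e=[18,36,6] → #
    (6,7)@(13, 15): e=[42,24,-6] → ·
    (8,7)@(17, 15): e=[90,0,-30] → ·  [on edge]
    (4,8)@(9, 17): e=[6,52,2] → #
  covered (7 px):
    · · · · · · · · ·
    · · · · · · · · ·
    · · · · · · · · ·
    · · · · · · · · ·
    · · · · · · # · ·
    · · · · · · # # ·
    · · · · · # # · ·
    · · · · · # · · ·
    · · · · # · · · ·
    · · · · · · · · ·
T1:
  2·area = 84
  edge (0, 12)→(14, 5): d=(14,-7) top-left  bias=+0
  edge (14, 5)→(16, 10): d=(2,5) right/bottom  bias=-1
  edge (16, 10)→(0, 12): d=(-16,2) right/bottom  bias=-1
    (5,3)@(11, 7): e=[7,19,58] → #
    (6,3)@(13, 7): e=[21,9,54] → #
    (7,3)@(15, 7): e=[35,-1,50] → ·
    (3,4)@(7, 9): e=[7,43,34] → #
    (4,4)@(9, 9): e=[21,33,30] → #
    (7,4)@(15, 9): e=[63,3,18] → #
    (8,4)@(17, 9): e=[77,-7,14] → ·
    (1,5)@(3, 11): e=[7,67,10] → #
    (2,5)@(5, 11): e=[21,57,6] → #
    (4,5)@(9, 11): e=[49,37,-2] → ·
    (5,5)@(11, 11): e=[63,27,-6] → ·
    (6,5)@(13, 11): e=[77,17,-10] → ·
  covered (10 px):
    · · · · · · · · ·
    · · · · · · · · ·
    · · · · · · · · ·
    · · · · · # # · ·
    · · · # # # # # ·
    · # # # · · · · ·
    · · · · · · · · ·
    · · · · · · · · ·
    · · · · · · · · ·
    · · · · · · · · ·
T2:
  2·area = 132
  edge (0, 14)→(6, 0): d=(6,-14) top-left  bias=+0
  edge (6, 0)→(12, 8): d=(6,8) right/bottom  bias=-1
  edge (12, 8)→(0, 14): d=(-12,6) right/bottom  bias=-1
    (2,1)@(5, 3): e=[4,26,102] → #
    (3,1)@(7, 3): e=[32,10,90] → #
    (4,1)@(9, 3): e=[60,-6,78] → ·
    (2,2)@(5, 5): e=[16,38,78] → #
    (4,2)@(9, 5): e=[72,6,54] → #
    (5,2)@(11, 5): e=[100,-10,42] → ·
    (1,3)@(3, 7): e=[0,66,66] → #  [on edge]
    (5,3)@(11, 7): e=[112,2,18] → #
    (6,3)@(13, 7): e=[140,-14,6] → ·
    (1,4)@(3, 9): e=[12,78,42] → #
    (5,4)@(11, 9): e=[124,14,-6] → ·
    (1,5)@(3, 11): e=[24,90,18] → #
  covered (17 px):
    · · · · · · · · ·
    · · # # · · · · ·
    · · # # # · · · ·
    · # # # # # · · ·
    · # # # # · · · ·
    · # # · · · · · ·
    # · · · · · · · ·
    · · · · · · · · ·
    · · · · · · · · ·
    · · · · · · · · ·
T3:
  2·area = 42
  edge (8, 4)→(5, 13): d=(-3,9) right/bottom  bias=-1
  edge (5, 13)→(4, 2): d=(-1,-11) top-left  bias=+0
  edge (4, 2)→(8, 4): d=(4,2) right/bottom  bias=-1
    (4,0)@(9, 1): e=[0,56,-14] → ·  [on edge]
    (2,1)@(5, 3): e=[30,10,2] → #
    (3,1)@(7, 3): e=[12,32,-2] → ·
    (2,2)@(5, 5): e=[24,8,10] → #
    (3,2)@(7, 5): e=[6,30,6] → #
    (4,2)@(9, 5): e=[-12,52,2] → ·
    (2,3)@(5, 7): e=[18,6,18] → #
    (3,3)@(7, 7): e=[0,28,14] → ·  [on edge]
    (2,4)@(5, 9): e=[12,4,26] → #
    (3,4)@(7, 9): e=[-6,26,22] → ·
    (2,5)@(5, 11): e=[6,2,34] → #
    (3,5)@(7, 11): e=[-12,24,30] → ·
    (2,6)@(5, 13): e=[0,0,42] → ·  [on edge]
    (1,9)@(3, 19): e=[0,-28,70] → ·  [on edge]
  covered (6 px):
    · · · · · · · · ·
    · · # · · · · · ·
    · · # # · · · · ·
    · · # · · · · · ·
    · · # · · · · · ·
    · · # · · · · · ·
    · · · · · · · · ·
    · · · · · · · · ·
    · · · · · · · · ·
    · · · · · · · · ·

Z-buffer (winner per pixel, '.' = empty):
  . . . . . . . . .
  . . 2 2 . . . . .
  . . 2 2 2 . . . .
  . 2 2 2 2 2 1 . .
  . 2 2 2 2 1 0 1 .
  . 2 2 1 . . 0 0 .
  2 . . . . 0 0 . .
  . . . . . 0 . . .
  . . . . 0 . . . .
  . . . . . . . . .

Result: 0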